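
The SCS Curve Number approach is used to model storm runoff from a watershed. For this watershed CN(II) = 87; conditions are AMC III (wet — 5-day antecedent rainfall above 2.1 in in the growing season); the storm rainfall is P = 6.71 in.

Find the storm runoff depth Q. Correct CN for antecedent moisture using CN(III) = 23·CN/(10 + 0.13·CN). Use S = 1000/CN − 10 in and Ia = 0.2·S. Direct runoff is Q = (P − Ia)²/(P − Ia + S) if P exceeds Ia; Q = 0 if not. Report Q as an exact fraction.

Wet (AMC III): CN(III) = 23·87/(10 + 0.13·87) = 2001/(2131/100) = 200100/2131 ≈ 93.900
Retention S: 1000/CN − 10 with CN=93.900 → S = 1300/2001 ≈ 0.650 in
Initial abstraction Ia = S/5 = (1300/2001)/5 = 260/2001 ≈ 0.130 in
Since P=6.710 > Ia=0.130: effective rainfall P−Ia = 1316671/200100 in
Runoff Q = (P−Ia)²/(P−Ia+S) = (6.580)²/(6.580+0.650) = 1733622522241/289478867100 ≈ 5.989 in

Q = 1733622522241/289478867100 in ≈ 5.989 in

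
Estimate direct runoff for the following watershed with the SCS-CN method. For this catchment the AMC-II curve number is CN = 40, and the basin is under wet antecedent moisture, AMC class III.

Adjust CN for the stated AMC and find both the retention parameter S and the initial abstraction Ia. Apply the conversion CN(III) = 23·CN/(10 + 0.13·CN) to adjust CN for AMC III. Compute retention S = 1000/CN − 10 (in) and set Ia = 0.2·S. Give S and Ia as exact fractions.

CN(III) from CN(II)=40: (23·40)/(10 + 0.13·40) = 1150/19 ≈ 60.526
S = 1000/(1150/19) − 10 = 150/23 in ≈ 6.522 in
Initial abstraction Ia = S/5 = (150/23)/5 = 30/23 ≈ 1.304 in

S = 150/23 in ≈ 6.522 in; Ia = 30/23 in ≈ 1.304 in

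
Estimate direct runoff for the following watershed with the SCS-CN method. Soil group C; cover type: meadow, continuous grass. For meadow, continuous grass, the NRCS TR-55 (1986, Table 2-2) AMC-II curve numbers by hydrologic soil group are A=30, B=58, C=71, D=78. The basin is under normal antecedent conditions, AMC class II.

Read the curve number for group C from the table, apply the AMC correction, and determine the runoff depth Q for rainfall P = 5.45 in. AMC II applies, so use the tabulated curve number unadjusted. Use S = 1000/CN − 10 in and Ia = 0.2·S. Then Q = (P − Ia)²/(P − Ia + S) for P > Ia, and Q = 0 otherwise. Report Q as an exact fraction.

NRCS table: meadow, continuous grass, soil group C → CN(II) = 71
AMC II — tabulated CN = 71 applies directly.
S = 1000/71 − 10 = 290/71 in ≈ 4.085 in
Initial abstraction Ia = S/5 = (290/71)/5 = 58/71 ≈ 0.817 in
Excess rainfall: 5.450 − 0.817 = 4.633 in; P > Ia so Q > 0
Runoff Q = (P−Ia)²/(P−Ia+S) = (4.633)²/(4.633+4.085) = 43283241/17578180 ≈ 2.462 in

Q = 43283241/17578180 in ≈ 2.462 in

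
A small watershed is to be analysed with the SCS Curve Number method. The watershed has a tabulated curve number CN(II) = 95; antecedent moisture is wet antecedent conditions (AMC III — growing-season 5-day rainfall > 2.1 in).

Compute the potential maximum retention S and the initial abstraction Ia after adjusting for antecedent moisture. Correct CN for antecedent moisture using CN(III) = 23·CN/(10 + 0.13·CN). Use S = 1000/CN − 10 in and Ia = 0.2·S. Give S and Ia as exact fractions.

S = 100/437 in ≈ 0.229 in; Ia = 20/437 in ≈ 0.046 in

Wet (AMC III): CN(III) = 23·95/(10 + 0.13·95) = 2185/(447/20) = 43700/447 ≈ 97.763
S = 1000/(43700/447) − 10 = 100/437 in ≈ 0.229 in
Ia = 0.2·(100/437) = 20/437 in ≈ 0.046 in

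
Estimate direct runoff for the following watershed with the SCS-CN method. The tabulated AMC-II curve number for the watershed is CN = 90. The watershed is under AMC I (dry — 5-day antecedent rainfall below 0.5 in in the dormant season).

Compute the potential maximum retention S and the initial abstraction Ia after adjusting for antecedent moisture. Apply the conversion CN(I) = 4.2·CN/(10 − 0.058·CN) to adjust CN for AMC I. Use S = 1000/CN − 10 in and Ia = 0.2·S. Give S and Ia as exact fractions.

Dry (AMC I): CN(I) = 4.2·90/(10 − 0.058·90) = 378/(239/50) = 18900/239 ≈ 79.079
Retention S: 1000/CN − 10 with CN=79.079 → S = 500/189 ≈ 2.646 in
Ia = 0.2·(500/189) = 100/189 in ≈ 0.529 in

S = 500/189 in ≈ 2.646 in; Ia = 100/189 in ≈ 0.529 in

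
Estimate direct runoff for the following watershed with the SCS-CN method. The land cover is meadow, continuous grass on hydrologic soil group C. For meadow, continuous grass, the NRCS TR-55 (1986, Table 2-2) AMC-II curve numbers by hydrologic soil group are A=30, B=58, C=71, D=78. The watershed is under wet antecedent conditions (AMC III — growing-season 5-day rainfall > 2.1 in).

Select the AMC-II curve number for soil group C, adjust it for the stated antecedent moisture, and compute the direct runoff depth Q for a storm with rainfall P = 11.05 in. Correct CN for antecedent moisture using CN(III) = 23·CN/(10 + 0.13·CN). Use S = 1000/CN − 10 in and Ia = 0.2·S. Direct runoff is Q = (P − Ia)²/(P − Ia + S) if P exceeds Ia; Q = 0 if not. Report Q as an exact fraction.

NRCS table: meadow, continuous grass, soil group C → CN(II) = 71
CN(III) from CN(II)=71: (23·71)/(10 + 0.13·71) = 163300/1923 ≈ 84.919
Max retention: S = 1000/(163300/1923) − 10 = 2900/1633 in (≈ 1.776 in)
Ia = 0.2·(2900/1633) = 580/1633 in ≈ 0.355 in
Excess rainfall: 11.050 − 0.355 = 10.695 in; P > Ia so Q > 0
Runoff Q = (P−Ia)²/(P−Ia+S) = (10.695)²/(10.695+1.776) = 122005599849/13302189380 ≈ 9.172 in

Q = 122005599849/13302189380 in ≈ 9.172 in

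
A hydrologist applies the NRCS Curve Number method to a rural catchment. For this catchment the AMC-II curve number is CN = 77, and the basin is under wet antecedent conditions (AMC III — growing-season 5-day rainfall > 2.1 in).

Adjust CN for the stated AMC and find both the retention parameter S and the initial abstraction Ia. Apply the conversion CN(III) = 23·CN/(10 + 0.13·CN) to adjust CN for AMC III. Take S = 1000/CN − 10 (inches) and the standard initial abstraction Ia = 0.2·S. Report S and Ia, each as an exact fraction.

CN(III) from CN(II)=77: (23·77)/(10 + 0.13·77) = 7700/87 ≈ 88.506
Max retention: S = 1000/(7700/87) − 10 = 100/77 in (≈ 1.299 in)
Ia = 0.2·(100/77) = 20/77 in ≈ 0.260 in

S = 100/77 in ≈ 1.299 in; Ia = 20/77 in ≈ 0.260 in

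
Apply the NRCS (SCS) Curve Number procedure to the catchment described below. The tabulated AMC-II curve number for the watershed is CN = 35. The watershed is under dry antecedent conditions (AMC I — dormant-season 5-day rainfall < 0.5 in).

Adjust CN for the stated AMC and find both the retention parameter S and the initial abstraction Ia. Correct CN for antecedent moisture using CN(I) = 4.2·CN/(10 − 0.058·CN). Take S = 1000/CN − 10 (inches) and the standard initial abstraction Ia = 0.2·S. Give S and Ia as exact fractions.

S = 6500/147 in ≈ 44.218 in; Ia = 1300/147 in ≈ 8.844 in

CN(I) from CN(II)=35: (4.2·35)/(10 − 0.058·35) = 14700/797 ≈ 18.444
Retention S: 1000/CN − 10 with CN=18.444 → S = 6500/147 ≈ 44.218 in
Ia = 0.2S: 0.2·44.218 = 8.844 in (exactly 1300/147)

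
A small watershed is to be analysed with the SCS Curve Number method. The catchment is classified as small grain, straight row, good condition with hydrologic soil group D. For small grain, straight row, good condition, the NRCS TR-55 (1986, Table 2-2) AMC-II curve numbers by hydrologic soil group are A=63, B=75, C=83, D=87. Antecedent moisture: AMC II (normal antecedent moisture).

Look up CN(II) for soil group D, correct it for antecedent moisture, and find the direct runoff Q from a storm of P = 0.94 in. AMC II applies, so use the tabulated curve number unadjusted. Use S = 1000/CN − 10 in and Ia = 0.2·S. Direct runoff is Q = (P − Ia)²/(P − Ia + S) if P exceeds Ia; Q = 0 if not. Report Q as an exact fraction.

Q = 7778521/40407150 in ≈ 0.193 in

NRCS table: small grain, straight row, good condition, soil group D → CN(II) = 87
CN(II) = 87; AMC II needs no correction.
Retention S: 1000/CN − 10 with CN=87.000 → S = 130/87 ≈ 1.494 in
Ia = 0.2·(130/87) = 26/87 in ≈ 0.299 in
P − Ia = 0.940 − 0.299 = 2789/4350 ≈ 0.641 in (> 0, runoff occurs)
Runoff Q = (P−Ia)²/(P−Ia+S) = (0.641)²/(0.641+1.494) = 7778521/40407150 ≈ 0.193 in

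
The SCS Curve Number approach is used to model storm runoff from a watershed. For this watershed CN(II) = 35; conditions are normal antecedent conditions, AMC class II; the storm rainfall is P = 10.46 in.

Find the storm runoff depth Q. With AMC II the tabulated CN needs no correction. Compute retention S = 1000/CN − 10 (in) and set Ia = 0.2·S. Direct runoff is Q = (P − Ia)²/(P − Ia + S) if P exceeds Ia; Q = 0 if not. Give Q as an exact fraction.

Q = 5574321/3101350 in ≈ 1.797 in

CN(II) = 35; AMC II needs no correction.
Max retention: S = 1000/35 − 10 = 130/7 in (≈ 18.571 in)
Initial abstraction Ia = S/5 = (130/7)/5 = 26/7 ≈ 3.714 in
Since P=10.460 > Ia=3.714: effective rainfall P−Ia = 2361/350 in
Q: (2361/350)² ÷ (8861/350) = 5574321/3101350 in (≈ 1.797 in)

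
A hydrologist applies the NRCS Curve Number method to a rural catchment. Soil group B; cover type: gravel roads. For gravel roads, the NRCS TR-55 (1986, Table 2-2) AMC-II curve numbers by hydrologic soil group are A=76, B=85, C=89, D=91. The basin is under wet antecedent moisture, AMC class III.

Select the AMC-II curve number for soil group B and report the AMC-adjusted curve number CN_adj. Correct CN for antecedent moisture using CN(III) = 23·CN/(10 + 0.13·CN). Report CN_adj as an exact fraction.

CN_adj = 39100/421 ≈ 92.874

NRCS table: gravel roads, soil group B → CN(II) = 85
CN(III) from CN(II)=85: (23·85)/(10 + 0.13·85) = 39100/421 ≈ 92.874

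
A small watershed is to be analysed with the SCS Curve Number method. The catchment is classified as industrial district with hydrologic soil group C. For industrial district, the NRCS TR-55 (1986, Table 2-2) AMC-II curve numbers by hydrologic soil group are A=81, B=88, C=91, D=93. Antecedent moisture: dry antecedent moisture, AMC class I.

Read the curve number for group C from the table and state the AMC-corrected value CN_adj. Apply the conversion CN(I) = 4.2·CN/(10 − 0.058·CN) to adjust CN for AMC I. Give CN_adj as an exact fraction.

CN_adj = 63700/787 ≈ 80.940

NRCS table: industrial district, soil group C → CN(II) = 91
CN(I) from CN(II)=91: (4.2·91)/(10 − 0.058·91) = 63700/787 ≈ 80.940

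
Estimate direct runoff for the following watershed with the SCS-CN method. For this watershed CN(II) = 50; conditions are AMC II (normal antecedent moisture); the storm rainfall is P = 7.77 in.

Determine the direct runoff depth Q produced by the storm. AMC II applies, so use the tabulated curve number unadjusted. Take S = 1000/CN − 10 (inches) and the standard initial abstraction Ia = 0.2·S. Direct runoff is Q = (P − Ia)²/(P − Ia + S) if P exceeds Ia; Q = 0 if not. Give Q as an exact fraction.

Q = 332929/157700 in ≈ 2.111 in

AMC II — tabulated CN = 50 applies directly.
Retention S: 1000/CN − 10 with CN=50.000 → S = 10 ≈ 10.000 in
Ia = 0.2·10 = 2 in ≈ 2.000 in
Since P=7.770 > Ia=2.000: effective rainfall P−Ia = 577/100 in
Q = (577/100)²/((577/100) + 10) = (332929/10000)/(1577/100) = 332929/157700 in ≈ 2.111 in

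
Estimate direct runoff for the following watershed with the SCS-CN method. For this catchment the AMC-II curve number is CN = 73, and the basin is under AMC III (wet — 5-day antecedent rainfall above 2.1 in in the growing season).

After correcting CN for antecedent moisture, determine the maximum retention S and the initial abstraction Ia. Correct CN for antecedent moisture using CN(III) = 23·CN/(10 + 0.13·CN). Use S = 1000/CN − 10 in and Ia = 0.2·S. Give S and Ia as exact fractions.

S = 2700/1679 in ≈ 1.608 in; Ia = 540/1679 in ≈ 0.322 in

Adjust CN=73 to AMC III: 23·73/(10 + 0.13·73) → 1679 ÷ (1949/100) = 167900/1949 ≈ 86.147
Retention S: 1000/CN − 10 with CN=86.147 → S = 2700/1679 ≈ 1.608 in
Ia = 0.2·(2700/1679) = 540/1679 in ≈ 0.322 in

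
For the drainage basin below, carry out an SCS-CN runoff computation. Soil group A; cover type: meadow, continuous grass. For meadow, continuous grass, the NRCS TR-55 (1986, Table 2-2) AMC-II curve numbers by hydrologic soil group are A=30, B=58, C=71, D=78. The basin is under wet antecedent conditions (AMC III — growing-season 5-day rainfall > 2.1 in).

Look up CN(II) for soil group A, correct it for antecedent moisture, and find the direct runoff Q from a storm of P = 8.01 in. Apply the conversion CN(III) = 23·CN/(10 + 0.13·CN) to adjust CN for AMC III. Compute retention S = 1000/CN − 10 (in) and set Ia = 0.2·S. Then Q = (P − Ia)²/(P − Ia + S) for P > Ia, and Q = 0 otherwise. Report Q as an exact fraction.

NRCS table: meadow, continuous grass, soil group A → CN(II) = 30
CN(III) from CN(II)=30: (23·30)/(10 + 0.13·30) = 6900/139 ≈ 49.640
S = 1000/(6900/139) − 10 = 700/69 in ≈ 10.145 in
Initial abstraction Ia = S/5 = (700/69)/5 = 140/69 ≈ 2.029 in
Since P=8.010 > Ia=2.029: effective rainfall P−Ia = 41269/6900 in
Runoff Q = (P−Ia)²/(P−Ia+S) = (5.981)²/(5.981+10.145) = 1703130361/767756100 ≈ 2.218 in

Q = 1703130361/767756100 in ≈ 2.218 in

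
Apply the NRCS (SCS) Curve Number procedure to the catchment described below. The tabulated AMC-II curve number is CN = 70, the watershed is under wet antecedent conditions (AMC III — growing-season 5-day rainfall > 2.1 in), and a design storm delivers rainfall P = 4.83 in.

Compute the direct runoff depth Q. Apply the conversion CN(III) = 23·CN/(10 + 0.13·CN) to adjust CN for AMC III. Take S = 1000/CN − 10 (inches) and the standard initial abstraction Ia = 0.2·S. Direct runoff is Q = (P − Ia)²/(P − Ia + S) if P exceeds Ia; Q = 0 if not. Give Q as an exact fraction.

Wet (AMC III): CN(III) = 23·70/(10 + 0.13·70) = 1610/(191/10) = 16100/191 ≈ 84.293
Max retention: S = 1000/(16100/191) − 10 = 300/161 in (≈ 1.863 in)
Initial abstraction Ia = S/5 = (300/161)/5 = 60/161 ≈ 0.373 in
P − Ia = 4.830 − 0.373 = 71763/16100 ≈ 4.457 in (> 0, runoff occurs)
Q = (71763/16100)²/((71763/16100) + 300/161) = (5149928169/259210000)/(101763/16100) = 572214241/182042700 in ≈ 3.143 in

Q = 572214241/182042700 in ≈ 3.143 in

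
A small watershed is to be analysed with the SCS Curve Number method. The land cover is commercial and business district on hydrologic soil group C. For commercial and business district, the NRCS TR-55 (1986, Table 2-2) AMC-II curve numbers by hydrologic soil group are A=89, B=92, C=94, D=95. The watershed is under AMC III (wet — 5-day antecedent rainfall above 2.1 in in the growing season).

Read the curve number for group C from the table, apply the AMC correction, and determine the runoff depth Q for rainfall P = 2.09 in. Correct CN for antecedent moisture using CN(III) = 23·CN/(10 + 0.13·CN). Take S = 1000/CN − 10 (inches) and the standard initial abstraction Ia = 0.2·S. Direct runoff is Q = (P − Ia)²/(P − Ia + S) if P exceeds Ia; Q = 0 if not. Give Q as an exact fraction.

NRCS table: commercial and business district, soil group C → CN(II) = 94
Adjust CN=94 to AMC III: 23·94/(10 + 0.13·94) → 2162 ÷ (1111/50) = 108100/1111 ≈ 97.300
Max retention: S = 1000/(108100/1111) − 10 = 300/1081 in (≈ 0.278 in)
Ia = 0.2·(300/1081) = 60/1081 in ≈ 0.056 in
P − Ia = 2.090 − 0.056 = 219929/108100 ≈ 2.034 in (> 0, runoff occurs)
Runoff Q = (P−Ia)²/(P−Ia+S) = (2.034)²/(2.034+0.278) = 48368765041/27017324900 ≈ 1.790 in

Q = 48368765041/27017324900 in ≈ 1.790 in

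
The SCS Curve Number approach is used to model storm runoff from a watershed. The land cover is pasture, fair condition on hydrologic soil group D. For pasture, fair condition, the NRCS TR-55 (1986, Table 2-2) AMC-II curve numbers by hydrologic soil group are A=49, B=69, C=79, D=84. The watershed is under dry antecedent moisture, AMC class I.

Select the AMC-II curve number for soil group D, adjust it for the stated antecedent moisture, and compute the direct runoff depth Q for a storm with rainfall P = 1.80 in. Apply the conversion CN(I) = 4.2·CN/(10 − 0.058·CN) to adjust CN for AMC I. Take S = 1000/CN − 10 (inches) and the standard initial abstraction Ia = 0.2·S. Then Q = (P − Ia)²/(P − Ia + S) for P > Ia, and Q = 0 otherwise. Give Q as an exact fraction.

Q = 3876961/26391645 in ≈ 0.147 in

NRCS table: pasture, fair condition, soil group D → CN(II) = 84
Adjust CN=84 to AMC I: 4.2·84/(10 − 0.058·84) → (1764/5) ÷ (641/125) = 44100/641 ≈ 68.799
Retention S: 1000/CN − 10 with CN=68.799 → S = 2000/441 ≈ 4.535 in
Initial abstraction Ia = S/5 = (2000/441)/5 = 400/441 ≈ 0.907 in
Since P=1.800 > Ia=0.907: effective rainfall P−Ia = 1969/2205 in
Q = (1969/2205)²/((1969/2205) + 2000/441) = (3876961/4862025)/(11969/2205) = 3876961/26391645 in ≈ 0.147 in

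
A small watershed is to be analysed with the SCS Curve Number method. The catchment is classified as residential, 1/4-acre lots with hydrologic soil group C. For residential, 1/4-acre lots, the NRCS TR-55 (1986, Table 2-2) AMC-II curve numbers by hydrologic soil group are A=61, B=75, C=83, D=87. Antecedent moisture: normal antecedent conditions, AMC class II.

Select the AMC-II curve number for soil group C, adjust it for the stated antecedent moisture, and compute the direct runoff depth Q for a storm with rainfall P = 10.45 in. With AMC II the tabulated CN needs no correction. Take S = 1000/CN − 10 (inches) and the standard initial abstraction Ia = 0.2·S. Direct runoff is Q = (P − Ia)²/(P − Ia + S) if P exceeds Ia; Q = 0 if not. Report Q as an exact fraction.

Q = 277788889/33311220 in ≈ 8.339 in

NRCS table: residential, 1/4-acre lots, soil group C → CN(II) = 83
Average conditions: CN = 83 (no AMC adjustment).
Retention S: 1000/CN − 10 with CN=83.000 → S = 170/83 ≈ 2.048 in
Ia = 0.2S: 0.2·2.048 = 0.410 in (exactly 34/83)
P − Ia = 10.450 − 0.410 = 16667/1660 ≈ 10.040 in (> 0, runoff occurs)
Q = (16667/1660)²/((16667/1660) + 170/83) = (277788889/2755600)/(20067/1660) = 277788889/33311220 in ≈ 8.339 in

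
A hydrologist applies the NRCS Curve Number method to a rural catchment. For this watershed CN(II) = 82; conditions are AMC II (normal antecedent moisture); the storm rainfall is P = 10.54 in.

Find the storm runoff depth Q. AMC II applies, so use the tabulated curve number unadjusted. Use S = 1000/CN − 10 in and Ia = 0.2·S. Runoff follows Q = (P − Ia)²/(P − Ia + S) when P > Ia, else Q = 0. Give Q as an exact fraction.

Q = 428779849/51674350 in ≈ 8.298 in

Average conditions: CN = 82 (no AMC adjustment).
S = 1000/82 − 10 = 90/41 in ≈ 2.195 in
Ia = 0.2S: 0.2·2.195 = 0.439 in (exactly 18/41)
P − Ia = 10.540 − 0.439 = 20707/2050 ≈ 10.101 in (> 0, runoff occurs)
Q: (20707/2050)² ÷ (25207/2050) = 428779849/51674350 in (≈ 8.298 in)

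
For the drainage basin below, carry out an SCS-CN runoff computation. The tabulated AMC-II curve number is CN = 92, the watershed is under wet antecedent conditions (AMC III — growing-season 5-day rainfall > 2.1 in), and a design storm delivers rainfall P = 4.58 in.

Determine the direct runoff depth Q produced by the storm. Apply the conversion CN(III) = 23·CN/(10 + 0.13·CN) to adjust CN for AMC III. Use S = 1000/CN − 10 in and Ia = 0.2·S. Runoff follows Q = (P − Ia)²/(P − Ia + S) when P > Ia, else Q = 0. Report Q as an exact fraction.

Wet (AMC III): CN(III) = 23·92/(10 + 0.13·92) = 2116/(549/25) = 52900/549 ≈ 96.357
Max retention: S = 1000/(52900/549) − 10 = 200/529 in (≈ 0.378 in)
Ia = 0.2·(200/529) = 40/529 in ≈ 0.076 in
Excess rainfall: 4.580 − 0.076 = 4.504 in; P > Ia so Q > 0
Q: (119141/26450)² ÷ (129141/26450) = 14194577881/3415779450 in (≈ 4.156 in)

Q = 14194577881/3415779450 in ≈ 4.156 in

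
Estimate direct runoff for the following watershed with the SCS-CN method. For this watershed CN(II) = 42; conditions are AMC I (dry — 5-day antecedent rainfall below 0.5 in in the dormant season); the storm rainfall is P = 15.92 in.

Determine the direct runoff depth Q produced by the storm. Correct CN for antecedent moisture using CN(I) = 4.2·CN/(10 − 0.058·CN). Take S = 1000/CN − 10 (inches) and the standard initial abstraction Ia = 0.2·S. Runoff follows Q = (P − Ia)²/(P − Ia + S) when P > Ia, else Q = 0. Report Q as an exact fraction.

Dry (AMC I): CN(I) = 4.2·42/(10 − 0.058·42) = (882/5)/(1891/250) = 44100/1891 ≈ 23.321
Retention S: 1000/CN − 10 with CN=23.321 → S = 14500/441 ≈ 32.880 in
Ia = 0.2·(14500/441) = 2900/441 in ≈ 6.576 in
Excess rainfall: 15.920 − 6.576 = 9.344 in; P > Ia so Q > 0
Q = (103018/11025)²/((103018/11025) + 14500/441) = (10612708324/121550625)/(465518/11025) = 5306354162/2566167975 in ≈ 2.068 in

Q = 5306354162/2566167975 in ≈ 2.068 in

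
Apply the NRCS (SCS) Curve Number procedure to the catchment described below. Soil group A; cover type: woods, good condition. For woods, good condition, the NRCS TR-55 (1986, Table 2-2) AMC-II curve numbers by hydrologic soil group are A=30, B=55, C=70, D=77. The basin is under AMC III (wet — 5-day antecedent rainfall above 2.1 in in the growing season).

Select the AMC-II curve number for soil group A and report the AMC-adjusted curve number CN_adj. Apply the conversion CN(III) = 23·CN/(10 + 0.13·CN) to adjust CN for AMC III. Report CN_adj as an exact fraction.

CN_adj = 6900/139 ≈ 49.640

NRCS table: woods, good condition, soil group A → CN(II) = 30
Wet (AMC III): CN(III) = 23·30/(10 + 0.13·30) = 690/(139/10) = 6900/139 ≈ 49.640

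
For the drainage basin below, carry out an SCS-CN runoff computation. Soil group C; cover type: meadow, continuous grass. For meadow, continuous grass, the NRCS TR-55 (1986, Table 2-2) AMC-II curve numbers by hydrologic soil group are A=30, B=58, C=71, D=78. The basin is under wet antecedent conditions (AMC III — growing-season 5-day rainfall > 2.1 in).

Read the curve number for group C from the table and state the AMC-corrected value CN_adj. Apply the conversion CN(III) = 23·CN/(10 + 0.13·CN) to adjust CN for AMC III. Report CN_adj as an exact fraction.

NRCS table: meadow, continuous grass, soil group C → CN(II) = 71
Adjust CN=71 to AMC III: 23·71/(10 + 0.13·71) → 1633 ÷ (1923/100) = 163300/1923 ≈ 84.919

CN_adj = 163300/1923 ≈ 84.919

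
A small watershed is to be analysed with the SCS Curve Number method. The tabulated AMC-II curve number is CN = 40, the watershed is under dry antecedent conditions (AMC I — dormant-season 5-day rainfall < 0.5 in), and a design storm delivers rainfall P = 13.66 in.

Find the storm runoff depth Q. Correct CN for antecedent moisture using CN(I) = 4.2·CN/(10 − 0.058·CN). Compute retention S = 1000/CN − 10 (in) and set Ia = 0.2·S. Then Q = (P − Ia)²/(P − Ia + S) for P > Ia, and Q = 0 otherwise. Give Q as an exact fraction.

Q = 5202961/5173350 in ≈ 1.006 in

CN(I) from CN(II)=40: (4.2·40)/(10 − 0.058·40) = 175/8 ≈ 21.875
Retention S: 1000/CN − 10 with CN=21.875 → S = 250/7 ≈ 35.714 in
Ia = 0.2S: 0.2·35.714 = 7.143 in (exactly 50/7)
Excess rainfall: 13.660 − 7.143 = 6.517 in; P > Ia so Q > 0
Q = (2281/350)²/((2281/350) + 250/7) = (5202961/122500)/(14781/350) = 5202961/5173350 in ≈ 1.006 in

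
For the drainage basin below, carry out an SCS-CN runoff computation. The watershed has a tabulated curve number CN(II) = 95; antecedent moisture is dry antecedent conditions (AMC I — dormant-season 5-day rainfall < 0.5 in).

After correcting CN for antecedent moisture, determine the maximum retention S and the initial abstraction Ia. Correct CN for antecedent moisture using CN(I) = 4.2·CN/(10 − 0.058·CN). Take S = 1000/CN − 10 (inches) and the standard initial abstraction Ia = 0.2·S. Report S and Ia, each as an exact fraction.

Dry (AMC I): CN(I) = 4.2·95/(10 − 0.058·95) = 399/(449/100) = 39900/449 ≈ 88.864
S = 1000/(39900/449) − 10 = 500/399 in ≈ 1.253 in
Ia = 0.2S: 0.2·1.253 = 0.251 in (exactly 100/399)

S = 500/399 in ≈ 1.253 in; Ia = 100/399 in ≈ 0.251 in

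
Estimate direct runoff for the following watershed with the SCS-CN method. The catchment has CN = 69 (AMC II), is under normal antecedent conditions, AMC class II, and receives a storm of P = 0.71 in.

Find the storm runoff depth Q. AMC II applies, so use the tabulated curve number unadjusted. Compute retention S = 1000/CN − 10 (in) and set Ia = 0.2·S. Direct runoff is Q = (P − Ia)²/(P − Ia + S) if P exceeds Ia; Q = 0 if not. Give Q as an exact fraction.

AMC II — tabulated CN = 69 applies directly.
Retention S: 1000/CN − 10 with CN=69.000 → S = 310/69 ≈ 4.493 in
Ia = 0.2·(310/69) = 62/69 in ≈ 0.899 in
P = 0.710 ≤ Ia = 0.899 in: entire storm abstracted, Q = 0.

Q = 0 in ≈ 0.000 in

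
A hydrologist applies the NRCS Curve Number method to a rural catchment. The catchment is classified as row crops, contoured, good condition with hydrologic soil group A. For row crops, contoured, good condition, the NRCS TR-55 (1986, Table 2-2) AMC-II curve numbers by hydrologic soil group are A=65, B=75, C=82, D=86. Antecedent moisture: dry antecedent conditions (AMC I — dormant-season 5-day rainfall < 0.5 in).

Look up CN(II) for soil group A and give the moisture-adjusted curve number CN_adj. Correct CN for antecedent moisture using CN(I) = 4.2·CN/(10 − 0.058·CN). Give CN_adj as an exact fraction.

CN_adj = 3900/89 ≈ 43.820

NRCS table: row crops, contoured, good condition, soil group A → CN(II) = 65
Dry (AMC I): CN(I) = 4.2·65/(10 − 0.058·65) = 273/(623/100) = 3900/89 ≈ 43.820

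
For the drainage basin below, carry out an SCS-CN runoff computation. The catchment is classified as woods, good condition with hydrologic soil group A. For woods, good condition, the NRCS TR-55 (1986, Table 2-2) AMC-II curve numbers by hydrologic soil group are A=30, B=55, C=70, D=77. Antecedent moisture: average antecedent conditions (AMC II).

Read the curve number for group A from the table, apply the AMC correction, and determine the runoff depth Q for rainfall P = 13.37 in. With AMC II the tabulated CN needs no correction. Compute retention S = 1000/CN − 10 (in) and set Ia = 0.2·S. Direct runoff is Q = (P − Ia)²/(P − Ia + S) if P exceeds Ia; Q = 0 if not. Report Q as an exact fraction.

Q = 973903/411900 in ≈ 2.364 in

NRCS table: woods, good condition, soil group A → CN(II) = 30
CN(II) = 30; AMC II needs no correction.
Max retention: S = 1000/30 − 10 = 70/3 in (≈ 23.333 in)
Ia = 0.2·(70/3) = 14/3 in ≈ 4.667 in
Since P=13.370 > Ia=4.667: effective rainfall P−Ia = 2611/300 in
Runoff Q = (P−Ia)²/(P−Ia+S) = (8.703)²/(8.703+23.333) = 973903/411900 ≈ 2.364 in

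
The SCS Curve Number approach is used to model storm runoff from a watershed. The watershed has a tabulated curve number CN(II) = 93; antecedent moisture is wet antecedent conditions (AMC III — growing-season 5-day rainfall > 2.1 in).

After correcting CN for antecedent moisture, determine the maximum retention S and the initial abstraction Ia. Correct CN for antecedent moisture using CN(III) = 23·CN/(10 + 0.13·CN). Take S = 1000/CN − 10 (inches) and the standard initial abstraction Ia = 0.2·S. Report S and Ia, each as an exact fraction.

S = 700/2139 in ≈ 0.327 in; Ia = 140/2139 in ≈ 0.065 in

Adjust CN=93 to AMC III: 23·93/(10 + 0.13·93) → 2139 ÷ (2209/100) = 213900/2209 ≈ 96.831
S = 1000/(213900/2209) − 10 = 700/2139 in ≈ 0.327 in
Ia = 0.2·(700/2139) = 140/2139 in ≈ 0.065 in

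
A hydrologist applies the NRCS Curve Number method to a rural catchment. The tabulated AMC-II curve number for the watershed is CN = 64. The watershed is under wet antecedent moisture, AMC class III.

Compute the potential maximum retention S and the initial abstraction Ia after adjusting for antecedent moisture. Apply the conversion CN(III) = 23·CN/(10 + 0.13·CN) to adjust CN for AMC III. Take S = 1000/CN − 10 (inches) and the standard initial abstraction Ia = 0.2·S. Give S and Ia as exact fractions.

Wet (AMC III): CN(III) = 23·64/(10 + 0.13·64) = 1472/(458/25) = 18400/229 ≈ 80.349
S = 1000/(18400/229) − 10 = 225/92 in ≈ 2.446 in
Ia = 0.2·(225/92) = 45/92 in ≈ 0.489 in

S = 225/92 in ≈ 2.446 in; Ia = 45/92 in ≈ 0.489 in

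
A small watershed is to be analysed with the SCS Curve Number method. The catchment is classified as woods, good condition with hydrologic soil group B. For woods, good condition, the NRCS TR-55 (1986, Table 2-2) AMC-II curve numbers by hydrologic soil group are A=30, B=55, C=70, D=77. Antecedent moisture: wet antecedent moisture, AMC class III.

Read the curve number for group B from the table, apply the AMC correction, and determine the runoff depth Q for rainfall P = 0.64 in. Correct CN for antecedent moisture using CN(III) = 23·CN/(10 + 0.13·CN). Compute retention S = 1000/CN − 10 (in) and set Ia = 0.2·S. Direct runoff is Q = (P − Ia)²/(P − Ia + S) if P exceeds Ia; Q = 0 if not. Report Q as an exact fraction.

NRCS table: woods, good condition, soil group B → CN(II) = 55
Wet (AMC III): CN(III) = 23·55/(10 + 0.13·55) = 1265/(343/20) = 25300/343 ≈ 73.761
Max retention: S = 1000/(25300/343) − 10 = 900/253 in (≈ 3.557 in)
Ia = 0.2·(900/253) = 180/253 in ≈ 0.711 in
P = 0.640 ≤ Ia = 0.711 in: entire storm abstracted, Q = 0.

Q = 0 in ≈ 0.000 in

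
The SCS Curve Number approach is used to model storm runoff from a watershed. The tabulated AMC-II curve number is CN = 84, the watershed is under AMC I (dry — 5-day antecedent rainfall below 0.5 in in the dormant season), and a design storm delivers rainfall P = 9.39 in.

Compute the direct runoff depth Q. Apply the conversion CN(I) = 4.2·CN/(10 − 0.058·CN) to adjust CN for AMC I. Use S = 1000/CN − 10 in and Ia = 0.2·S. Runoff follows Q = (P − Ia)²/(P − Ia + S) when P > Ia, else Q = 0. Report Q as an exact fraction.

Q = 139950061801/25317765900 in ≈ 5.528 in

Dry (AMC I): CN(I) = 4.2·84/(10 − 0.058·84) = (1764/5)/(641/125) = 44100/641 ≈ 68.799
S = 1000/(44100/641) − 10 = 2000/441 in ≈ 4.535 in
Initial abstraction Ia = S/5 = (2000/441)/5 = 400/441 ≈ 0.907 in
P − Ia = 9.390 − 0.907 = 374099/44100 ≈ 8.483 in (> 0, runoff occurs)
Q: (374099/44100)² ÷ (574099/44100) = 139950061801/25317765900 in (≈ 5.528 in)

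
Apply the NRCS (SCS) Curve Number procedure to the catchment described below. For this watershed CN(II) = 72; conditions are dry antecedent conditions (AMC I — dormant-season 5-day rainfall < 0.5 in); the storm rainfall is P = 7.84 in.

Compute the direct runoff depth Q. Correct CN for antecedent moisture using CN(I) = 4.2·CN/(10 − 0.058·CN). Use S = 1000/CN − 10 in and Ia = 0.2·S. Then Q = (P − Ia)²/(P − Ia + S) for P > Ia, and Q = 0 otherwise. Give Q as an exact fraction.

Q = 4084441/1736775 in ≈ 2.352 in

CN(I) from CN(II)=72: (4.2·72)/(10 − 0.058·72) = 675/13 ≈ 51.923
Max retention: S = 1000/(675/13) − 10 = 250/27 in (≈ 9.259 in)
Ia = 0.2·(250/27) = 50/27 in ≈ 1.852 in
Since P=7.840 > Ia=1.852: effective rainfall P−Ia = 4042/675 in
Runoff Q = (P−Ia)²/(P−Ia+S) = (5.988)²/(5.988+9.259) = 4084441/1736775 ≈ 2.352 in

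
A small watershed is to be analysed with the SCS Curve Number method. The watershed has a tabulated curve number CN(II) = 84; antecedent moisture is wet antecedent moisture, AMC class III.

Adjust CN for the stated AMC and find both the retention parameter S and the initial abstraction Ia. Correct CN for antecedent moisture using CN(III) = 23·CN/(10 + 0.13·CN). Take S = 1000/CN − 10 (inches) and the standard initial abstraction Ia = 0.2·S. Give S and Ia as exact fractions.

Adjust CN=84 to AMC III: 23·84/(10 + 0.13·84) → 1932 ÷ (523/25) = 48300/523 ≈ 92.352
S = 1000/(48300/523) − 10 = 400/483 in ≈ 0.828 in
Ia = 0.2·(400/483) = 80/483 in ≈ 0.166 in

S = 400/483 in ≈ 0.828 in; Ia = 80/483 in ≈ 0.166 in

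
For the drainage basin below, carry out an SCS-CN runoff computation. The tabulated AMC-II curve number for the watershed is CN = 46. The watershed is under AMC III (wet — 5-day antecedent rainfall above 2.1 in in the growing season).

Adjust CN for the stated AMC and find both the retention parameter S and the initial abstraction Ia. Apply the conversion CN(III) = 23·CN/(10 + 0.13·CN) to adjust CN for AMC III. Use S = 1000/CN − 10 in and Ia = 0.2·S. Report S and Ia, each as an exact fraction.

S = 2700/529 in ≈ 5.104 in; Ia = 540/529 in ≈ 1.021 in

Adjust CN=46 to AMC III: 23·46/(10 + 0.13·46) → 1058 ÷ (799/50) = 52900/799 ≈ 66.208
Max retention: S = 1000/(52900/799) − 10 = 2700/529 in (≈ 5.104 in)
Ia = 0.2·(2700/529) = 540/529 in ≈ 1.021 in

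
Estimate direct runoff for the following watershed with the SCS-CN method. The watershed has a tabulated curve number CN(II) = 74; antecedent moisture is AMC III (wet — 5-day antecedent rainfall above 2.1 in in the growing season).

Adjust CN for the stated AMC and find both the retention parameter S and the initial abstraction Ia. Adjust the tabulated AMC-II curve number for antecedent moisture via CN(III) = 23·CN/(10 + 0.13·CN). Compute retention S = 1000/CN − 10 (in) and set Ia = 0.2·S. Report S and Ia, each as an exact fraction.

S = 1300/851 in ≈ 1.528 in; Ia = 260/851 in ≈ 0.306 in

Wet (AMC III): CN(III) = 23·74/(10 + 0.13·74) = 1702/(981/50) = 85100/981 ≈ 86.748
S = 1000/(85100/981) − 10 = 1300/851 in ≈ 1.528 in
Ia = 0.2·(1300/851) = 260/851 in ≈ 0.306 in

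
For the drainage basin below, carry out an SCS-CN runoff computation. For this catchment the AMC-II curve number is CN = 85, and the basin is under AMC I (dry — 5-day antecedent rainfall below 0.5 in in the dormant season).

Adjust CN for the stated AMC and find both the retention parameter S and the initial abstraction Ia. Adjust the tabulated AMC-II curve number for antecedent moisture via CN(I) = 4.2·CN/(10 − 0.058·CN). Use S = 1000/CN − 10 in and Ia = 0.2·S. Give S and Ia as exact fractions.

CN(I) from CN(II)=85: (4.2·85)/(10 − 0.058·85) = 11900/169 ≈ 70.414
Retention S: 1000/CN − 10 with CN=70.414 → S = 500/119 ≈ 4.202 in
Initial abstraction Ia = S/5 = (500/119)/5 = 100/119 ≈ 0.840 in

S = 500/119 in ≈ 4.202 in; Ia = 100/119 in ≈ 0.840 in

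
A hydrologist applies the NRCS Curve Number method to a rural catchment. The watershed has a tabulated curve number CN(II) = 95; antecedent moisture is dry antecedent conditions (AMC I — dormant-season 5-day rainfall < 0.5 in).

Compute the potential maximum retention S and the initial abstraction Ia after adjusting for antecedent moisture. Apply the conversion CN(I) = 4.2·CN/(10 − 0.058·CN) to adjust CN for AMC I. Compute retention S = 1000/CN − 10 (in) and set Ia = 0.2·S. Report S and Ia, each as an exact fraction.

CN(I) from CN(II)=95: (4.2·95)/(10 − 0.058·95) = 39900/449 ≈ 88.864
Retention S: 1000/CN − 10 with CN=88.864 → S = 500/399 ≈ 1.253 in
Ia = 0.2S: 0.2·1.253 = 0.251 in (exactly 100/399)

S = 500/399 in ≈ 1.253 in; Ia = 100/399 in ≈ 0.251 in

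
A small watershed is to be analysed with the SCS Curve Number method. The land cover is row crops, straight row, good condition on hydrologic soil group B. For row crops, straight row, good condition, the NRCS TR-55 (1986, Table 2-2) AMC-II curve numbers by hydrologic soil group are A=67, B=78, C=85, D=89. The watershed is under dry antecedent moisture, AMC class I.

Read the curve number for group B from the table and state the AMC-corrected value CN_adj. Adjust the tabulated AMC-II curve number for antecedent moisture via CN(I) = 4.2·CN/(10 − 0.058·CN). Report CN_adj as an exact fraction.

NRCS table: row crops, straight row, good condition, soil group B → CN(II) = 78
CN(I) from CN(II)=78: (4.2·78)/(10 − 0.058·78) = 81900/1369 ≈ 59.825

CN_adj = 81900/1369 ≈ 59.825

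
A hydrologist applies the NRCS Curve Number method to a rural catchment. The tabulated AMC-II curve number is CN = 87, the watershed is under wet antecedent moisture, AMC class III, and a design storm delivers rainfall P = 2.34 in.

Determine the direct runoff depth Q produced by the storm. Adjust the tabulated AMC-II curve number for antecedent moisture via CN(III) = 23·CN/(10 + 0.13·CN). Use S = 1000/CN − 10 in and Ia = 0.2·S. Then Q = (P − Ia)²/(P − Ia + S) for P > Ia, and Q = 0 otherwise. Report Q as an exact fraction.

Adjust CN=87 to AMC III: 23·87/(10 + 0.13·87) → 2001 ÷ (2131/100) = 200100/2131 ≈ 93.900
Retention S: 1000/CN − 10 with CN=93.900 → S = 1300/2001 ≈ 0.650 in
Ia = 0.2S: 0.2·0.650 = 0.130 in (exactly 260/2001)
P − Ia = 2.340 − 0.130 = 221117/100050 ≈ 2.210 in (> 0, runoff occurs)
Q: (221117/100050)² ÷ (286117/100050) = 289306081/169384650 in (≈ 1.708 in)

Q = 289306081/169384650 in ≈ 1.708 in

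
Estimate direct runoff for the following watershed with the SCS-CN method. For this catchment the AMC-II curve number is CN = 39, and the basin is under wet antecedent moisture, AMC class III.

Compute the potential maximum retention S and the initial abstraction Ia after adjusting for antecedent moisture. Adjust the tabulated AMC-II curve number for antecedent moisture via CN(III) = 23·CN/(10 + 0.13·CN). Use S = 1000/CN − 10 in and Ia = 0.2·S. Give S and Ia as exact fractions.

S = 6100/897 in ≈ 6.800 in; Ia = 1220/897 in ≈ 1.360 in

Adjust CN=39 to AMC III: 23·39/(10 + 0.13·39) → 897 ÷ (1507/100) = 89700/1507 ≈ 59.522
S = 1000/(89700/1507) − 10 = 6100/897 in ≈ 6.800 in
Ia = 0.2S: 0.2·6.800 = 1.360 in (exactly 1220/897)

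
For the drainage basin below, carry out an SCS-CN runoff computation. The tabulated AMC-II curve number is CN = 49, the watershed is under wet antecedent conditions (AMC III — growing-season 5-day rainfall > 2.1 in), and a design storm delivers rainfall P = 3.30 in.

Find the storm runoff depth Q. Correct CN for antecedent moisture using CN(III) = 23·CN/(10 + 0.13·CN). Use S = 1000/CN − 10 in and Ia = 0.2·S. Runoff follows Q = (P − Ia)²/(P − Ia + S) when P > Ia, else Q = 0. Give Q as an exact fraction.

Wet (AMC III): CN(III) = 23·49/(10 + 0.13·49) = 1127/(1637/100) = 112700/1637 ≈ 68.845
Max retention: S = 1000/(112700/1637) − 10 = 5100/1127 in (≈ 4.525 in)
Ia = 0.2·(5100/1127) = 1020/1127 in ≈ 0.905 in
Excess rainfall: 3.300 − 0.905 = 2.395 in; P > Ia so Q > 0
Runoff Q = (P−Ia)²/(P−Ia+S) = (2.395)²/(2.395+4.525) = 242838027/292986190 ≈ 0.829 in

Q = 242838027/292986190 in ≈ 0.829 in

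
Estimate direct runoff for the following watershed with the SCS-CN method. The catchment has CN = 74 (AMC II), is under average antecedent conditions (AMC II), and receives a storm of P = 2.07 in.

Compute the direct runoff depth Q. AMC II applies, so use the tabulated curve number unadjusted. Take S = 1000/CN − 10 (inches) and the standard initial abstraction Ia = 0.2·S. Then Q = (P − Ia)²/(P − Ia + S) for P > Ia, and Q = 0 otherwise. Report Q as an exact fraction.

CN(II) = 74; AMC II needs no correction.
S = 1000/74 − 10 = 130/37 in ≈ 3.514 in
Ia = 0.2S: 0.2·3.514 = 0.703 in (exactly 26/37)
Since P=2.070 > Ia=0.703: effective rainfall P−Ia = 5059/3700 in
Q: (5059/3700)² ÷ (18059/3700) = 25593481/66818300 in (≈ 0.383 in)

Q = 25593481/66818300 in ≈ 0.383 in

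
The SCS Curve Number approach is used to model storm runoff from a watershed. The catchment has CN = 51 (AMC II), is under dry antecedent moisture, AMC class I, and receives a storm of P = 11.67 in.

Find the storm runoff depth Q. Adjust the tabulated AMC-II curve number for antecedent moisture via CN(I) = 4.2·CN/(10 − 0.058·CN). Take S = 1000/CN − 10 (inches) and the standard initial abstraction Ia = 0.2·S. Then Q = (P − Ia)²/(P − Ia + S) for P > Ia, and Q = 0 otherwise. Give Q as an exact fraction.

Adjust CN=51 to AMC I: 4.2·51/(10 − 0.058·51) → (1071/5) ÷ (3521/500) = 15300/503 ≈ 30.417
Retention S: 1000/CN − 10 with CN=30.417 → S = 3500/153 ≈ 22.876 in
Initial abstraction Ia = S/5 = (3500/153)/5 = 700/153 ≈ 4.575 in
P − Ia = 11.670 − 4.575 = 108551/15300 ≈ 7.095 in (> 0, runoff occurs)
Runoff Q = (P−Ia)²/(P−Ia+S) = (7.095)²/(7.095+22.876) = 11783319601/7015830300 ≈ 1.680 in

Q = 11783319601/7015830300 in ≈ 1.680 in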